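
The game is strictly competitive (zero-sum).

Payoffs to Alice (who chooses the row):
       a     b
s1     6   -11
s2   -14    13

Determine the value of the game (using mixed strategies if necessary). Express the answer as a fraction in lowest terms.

Row minima are -11 and -14, so Alice's maximin is -11; column maxima are 6 and 13, so Bob's minimax is 6. These differ, so the equilibrium is in mixed strategies.
Let Alice play s1 with probability p. Bob is indifferent when 6p − 14(1−p) = −11p + 13(1−p), giving p = 27/44.
Let Bob play a with probability q. Alice is indifferent when 6q − 11(1−q) = −14q + 13(1−q), giving q = 6/11.
The value is 6·(6/11) + (-11)·(5/11) = -19/11.

-19/11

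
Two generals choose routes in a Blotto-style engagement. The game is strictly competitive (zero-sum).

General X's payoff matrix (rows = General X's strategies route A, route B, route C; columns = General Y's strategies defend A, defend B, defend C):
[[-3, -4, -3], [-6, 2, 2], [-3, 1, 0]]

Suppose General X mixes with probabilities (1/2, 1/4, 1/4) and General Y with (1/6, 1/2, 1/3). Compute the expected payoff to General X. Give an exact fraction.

Against (1/6, 1/2, 1/3), each row's expected payoff is route A: -7/2; route B: 2/3; route C: 0.
Taking the (1/2, 1/4, 1/4)-weighted average: (1/2)·(-7/2) + (1/4)·(2/3) + (1/4)·(0) = -19/12.

-19/12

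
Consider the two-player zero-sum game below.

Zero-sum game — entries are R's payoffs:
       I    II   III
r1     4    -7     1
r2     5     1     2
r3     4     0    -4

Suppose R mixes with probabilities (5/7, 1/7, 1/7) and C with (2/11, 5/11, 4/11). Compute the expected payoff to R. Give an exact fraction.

Against (2/11, 5/11, 4/11), each row's expected payoff is r1: -23/11; r2: 23/11; r3: -8/11.
Taking the (5/7, 1/7, 1/7)-weighted average: (5/7)·(-23/11) + (1/7)·(23/11) + (1/7)·(-8/11) = -100/77.

-100/77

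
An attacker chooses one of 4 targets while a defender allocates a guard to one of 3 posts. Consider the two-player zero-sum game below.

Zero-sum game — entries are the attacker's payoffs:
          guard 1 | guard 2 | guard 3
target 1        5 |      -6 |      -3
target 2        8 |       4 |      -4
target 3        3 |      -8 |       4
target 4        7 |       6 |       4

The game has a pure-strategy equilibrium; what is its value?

4

Row minima: -6, -4, -8, 4 → the attacker's maximin is 4.
Column maxima: 8, 6, 4 → the defender's minimax is 4.
They coincide at (target 4, guard 3), so the value is 4.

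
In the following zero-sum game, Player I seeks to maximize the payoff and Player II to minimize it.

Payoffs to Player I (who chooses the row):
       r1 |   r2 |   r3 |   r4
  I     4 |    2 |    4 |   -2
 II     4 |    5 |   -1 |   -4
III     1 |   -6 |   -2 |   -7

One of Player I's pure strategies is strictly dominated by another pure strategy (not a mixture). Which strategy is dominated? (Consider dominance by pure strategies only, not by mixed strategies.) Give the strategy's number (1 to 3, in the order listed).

Compare III with I: 4 > 1, 2 > -6, 4 > -2, -2 > -7.
So I strictly dominates III for Player I; III is strictly dominated.

3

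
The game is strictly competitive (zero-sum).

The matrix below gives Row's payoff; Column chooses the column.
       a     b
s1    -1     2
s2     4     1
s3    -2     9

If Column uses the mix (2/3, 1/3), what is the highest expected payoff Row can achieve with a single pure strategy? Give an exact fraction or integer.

s1: (-1)·(2/3) + (2)·(1/3) = 0.
s2: (4)·(2/3) + (1)·(1/3) = 3.
s3: (-2)·(2/3) + (9)·(1/3) = 5/3.
The best pure response is s2 with expected payoff 3.

3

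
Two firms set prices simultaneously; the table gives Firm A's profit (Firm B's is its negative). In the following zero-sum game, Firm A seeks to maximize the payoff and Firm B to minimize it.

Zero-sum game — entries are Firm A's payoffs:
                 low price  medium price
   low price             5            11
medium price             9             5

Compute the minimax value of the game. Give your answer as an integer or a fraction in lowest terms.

Row minima are 5 and 5, so Firm A's maximin is 5; column maxima are 9 and 11, so Firm B's minimax is 9. These differ, so the equilibrium is in mixed strategies.
Let Firm A play low price with probability p. Firm B is indifferent when 5p + 9(1−p) = 11p + 5(1−p), giving p = 2/5.
Let Firm B play low price with probability q. Firm A is indifferent when 5q + 11(1−q) = 9q + 5(1−q), giving q = 3/5.
The value is 5·(3/5) + (11)·(2/5) = 37/5.

37/5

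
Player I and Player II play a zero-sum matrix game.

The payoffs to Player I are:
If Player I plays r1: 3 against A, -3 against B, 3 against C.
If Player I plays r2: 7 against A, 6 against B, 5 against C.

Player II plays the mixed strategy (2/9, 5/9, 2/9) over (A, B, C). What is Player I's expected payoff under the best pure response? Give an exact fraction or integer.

r1: (3)·(2/9) + (-3)·(5/9) + (3)·(2/9) = -1/3.
r2: (7)·(2/9) + (6)·(5/9) + (5)·(2/9) = 6.
The best pure response is r2 with expected payoff 6.

6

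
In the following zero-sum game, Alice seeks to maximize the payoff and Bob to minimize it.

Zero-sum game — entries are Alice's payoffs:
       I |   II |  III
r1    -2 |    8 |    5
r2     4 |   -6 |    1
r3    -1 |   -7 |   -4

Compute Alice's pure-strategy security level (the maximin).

The worst-case payoff for each row is r1: -2, r2: -6, r3: -7.
The best of these is -2.

-2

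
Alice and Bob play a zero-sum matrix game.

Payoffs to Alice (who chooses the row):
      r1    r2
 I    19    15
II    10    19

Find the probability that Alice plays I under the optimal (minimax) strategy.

9/13

Row minima are 15 and 10, so Alice's maximin is 15; column maxima are 19 and 19, so Bob's minimax is 19. These differ, so the equilibrium is in mixed strategies.
Let Alice play I with probability p. Bob is indifferent when 19p + 10(1−p) = 15p + 19(1−p), giving p = 9/13.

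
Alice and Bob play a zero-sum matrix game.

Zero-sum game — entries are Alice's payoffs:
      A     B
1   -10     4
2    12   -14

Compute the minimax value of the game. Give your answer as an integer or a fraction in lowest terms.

-23/10

Row minima are -10 and -14, so Alice's maximin is -10; column maxima are 12 and 4, so Bob's minimax is 4. These differ, so the equilibrium is in mixed strategies.
Let Alice play 1 with probability p. Bob is indifferent when −10p + 12(1−p) = 4p − 14(1−p), giving p = 13/20.
Let Bob play A with probability q. Alice is indifferent when −10q + 4(1−q) = 12q − 14(1−q), giving q = 9/20.
The value is -10·(9/20) + (4)·(11/20) = -23/10.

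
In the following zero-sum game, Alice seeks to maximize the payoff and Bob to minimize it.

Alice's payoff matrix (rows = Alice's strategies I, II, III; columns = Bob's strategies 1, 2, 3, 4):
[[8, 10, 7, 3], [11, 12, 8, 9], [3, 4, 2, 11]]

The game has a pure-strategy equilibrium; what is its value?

Row minima: 3, 8, 2 → Alice's maximin is 8.
Column maxima: 11, 12, 8, 11 → Bob's minimax is 8.
They coincide at (II, 3), so the value is 8.

8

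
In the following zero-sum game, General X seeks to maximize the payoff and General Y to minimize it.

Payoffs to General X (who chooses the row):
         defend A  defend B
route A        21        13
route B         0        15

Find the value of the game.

Row minima are 13 and 0, so General X's maximin is 13; column maxima are 21 and 15, so General Y's minimax is 15. These differ, so the equilibrium is in mixed strategies.
Let General X play route A with probability p. General Y is indifferent when 21p = 13p + 15(1−p), giving p = 15/23.
Let General Y play defend A with probability q. General X is indifferent when 21q + 13(1−q) = 15(1−q), giving q = 2/23.
The value is 21·(2/23) + (13)·(21/23) = 315/23.

315/23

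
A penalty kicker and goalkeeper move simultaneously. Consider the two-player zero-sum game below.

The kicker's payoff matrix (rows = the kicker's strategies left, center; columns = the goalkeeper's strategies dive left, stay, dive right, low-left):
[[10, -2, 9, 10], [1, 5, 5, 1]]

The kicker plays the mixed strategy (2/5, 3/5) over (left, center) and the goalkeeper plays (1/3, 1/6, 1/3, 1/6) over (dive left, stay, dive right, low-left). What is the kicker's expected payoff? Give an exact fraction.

Against (1/3, 1/6, 1/3, 1/6), each row's expected payoff is left: 23/3; center: 3.
Taking the (2/5, 3/5)-weighted average: (2/5)·(23/3) + (3/5)·(3) = 73/15.

73/15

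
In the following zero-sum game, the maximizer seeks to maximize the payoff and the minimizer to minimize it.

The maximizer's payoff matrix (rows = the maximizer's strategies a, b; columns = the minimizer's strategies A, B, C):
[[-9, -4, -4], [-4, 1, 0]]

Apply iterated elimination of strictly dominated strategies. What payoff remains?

-4

Row a is strictly dominated by row b (-4>-9, 1>-4, 0>-4); eliminate a.
Column C is strictly dominated by A for the minimizer (-4<0); eliminate C.
Column B is strictly dominated by A for the minimizer (-4<1); eliminate B.
Only (b, A) remains, with payoff -4.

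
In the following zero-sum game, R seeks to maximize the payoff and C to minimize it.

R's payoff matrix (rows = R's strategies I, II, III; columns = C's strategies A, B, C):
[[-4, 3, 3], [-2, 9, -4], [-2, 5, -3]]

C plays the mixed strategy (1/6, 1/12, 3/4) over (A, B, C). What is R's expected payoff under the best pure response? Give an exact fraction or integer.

11/6

I: (-4)·(1/6) + (3)·(1/12) + (3)·(3/4) = 11/6.
II: (-2)·(1/6) + (9)·(1/12) + (-4)·(3/4) = -31/12.
III: (-2)·(1/6) + (5)·(1/12) + (-3)·(3/4) = -13/6.
The best pure response is I with expected payoff 11/6.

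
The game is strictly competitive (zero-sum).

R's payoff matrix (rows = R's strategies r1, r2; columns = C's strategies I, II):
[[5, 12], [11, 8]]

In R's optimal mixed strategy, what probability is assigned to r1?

Row minima are 5 and 8, so R's maximin is 8; column maxima are 11 and 12, so C's minimax is 11. These differ, so the equilibrium is in mixed strategies.
Let R play r1 with probability p. C is indifferent when 5p + 11(1−p) = 12p + 8(1−p), giving p = 3/10.

3/10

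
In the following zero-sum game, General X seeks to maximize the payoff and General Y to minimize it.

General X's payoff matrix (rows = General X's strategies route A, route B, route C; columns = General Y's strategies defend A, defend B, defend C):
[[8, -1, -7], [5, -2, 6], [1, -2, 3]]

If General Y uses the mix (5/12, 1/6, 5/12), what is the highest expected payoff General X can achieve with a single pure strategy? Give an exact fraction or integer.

route A: (8)·(5/12) + (-1)·(1/6) + (-7)·(5/12) = 1/4.
route B: (5)·(5/12) + (-2)·(1/6) + (6)·(5/12) = 17/4.
route C: (1)·(5/12) + (-2)·(1/6) + (3)·(5/12) = 4/3.
The best pure response is route B with expected payoff 17/4.

17/4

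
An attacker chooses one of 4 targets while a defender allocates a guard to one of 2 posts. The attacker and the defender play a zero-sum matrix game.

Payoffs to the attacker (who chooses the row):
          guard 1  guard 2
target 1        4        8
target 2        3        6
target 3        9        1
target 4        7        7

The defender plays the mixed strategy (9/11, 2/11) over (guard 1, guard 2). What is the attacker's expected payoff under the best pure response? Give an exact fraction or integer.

target 1: (4)·(9/11) + (8)·(2/11) = 52/11.
target 2: (3)·(9/11) + (6)·(2/11) = 39/11.
target 3: (9)·(9/11) + (1)·(2/11) = 83/11.
target 4: (7)·(9/11) + (7)·(2/11) = 7.
The best pure response is target 3 with expected payoff 83/11.

83/11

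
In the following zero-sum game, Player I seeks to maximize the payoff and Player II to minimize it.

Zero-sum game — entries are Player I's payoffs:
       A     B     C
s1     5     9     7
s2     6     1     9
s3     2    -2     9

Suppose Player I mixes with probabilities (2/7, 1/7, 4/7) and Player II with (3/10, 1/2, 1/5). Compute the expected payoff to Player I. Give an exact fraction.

Against (3/10, 1/2, 1/5), each row's expected payoff is s1: 37/5; s2: 41/10; s3: 7/5.
Taking the (2/7, 1/7, 4/7)-weighted average: (2/7)·(37/5) + (1/7)·(41/10) + (4/7)·(7/5) = 7/2.

7/2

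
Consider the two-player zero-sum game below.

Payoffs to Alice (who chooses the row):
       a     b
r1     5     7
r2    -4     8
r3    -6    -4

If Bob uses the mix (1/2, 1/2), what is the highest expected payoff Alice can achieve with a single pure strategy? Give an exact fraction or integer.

r1: (5)·(1/2) + (7)·(1/2) = 6.
r2: (-4)·(1/2) + (8)·(1/2) = 2.
r3: (-6)·(1/2) + (-4)·(1/2) = -5.
The best pure response is r1 with expected payoff 6.

6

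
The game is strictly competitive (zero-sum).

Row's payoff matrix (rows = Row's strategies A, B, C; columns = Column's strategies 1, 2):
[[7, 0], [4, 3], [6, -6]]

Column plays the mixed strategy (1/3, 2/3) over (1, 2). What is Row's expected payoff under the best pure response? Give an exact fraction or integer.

A: (7)·(1/3) + (0)·(2/3) = 7/3.
B: (4)·(1/3) + (3)·(2/3) = 10/3.
C: (6)·(1/3) + (-6)·(2/3) = -2.
The best pure response is B with expected payoff 10/3.

10/3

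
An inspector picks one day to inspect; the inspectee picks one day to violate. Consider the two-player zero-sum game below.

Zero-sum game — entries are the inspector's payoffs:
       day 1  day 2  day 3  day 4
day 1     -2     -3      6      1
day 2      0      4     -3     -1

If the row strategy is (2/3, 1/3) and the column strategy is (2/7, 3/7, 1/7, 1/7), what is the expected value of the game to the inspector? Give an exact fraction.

Against (2/7, 3/7, 1/7, 1/7), each row's expected payoff is day 1: -6/7; day 2: 8/7.
Taking the (2/3, 1/3)-weighted average: (2/3)·(-6/7) + (1/3)·(8/7) = -4/21.

-4/21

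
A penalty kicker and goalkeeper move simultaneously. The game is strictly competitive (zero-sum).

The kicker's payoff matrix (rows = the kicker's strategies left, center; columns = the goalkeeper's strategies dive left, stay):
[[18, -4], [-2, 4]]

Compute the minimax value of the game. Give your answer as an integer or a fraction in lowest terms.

16/7

Row minima are -4 and -2, so the kicker's maximin is -2; column maxima are 18 and 4, so the goalkeeper's minimax is 4. These differ, so the equilibrium is in mixed strategies.
Let the kicker play left with probability p. The goalkeeper is indifferent when 18p − 2(1−p) = −4p + 4(1−p), giving p = 3/14.
Let the goalkeeper play dive left with probability q. The kicker is indifferent when 18q − 4(1−q) = −2q + 4(1−q), giving q = 2/7.
The value is 18·(2/7) + (-4)·(5/7) = 16/7.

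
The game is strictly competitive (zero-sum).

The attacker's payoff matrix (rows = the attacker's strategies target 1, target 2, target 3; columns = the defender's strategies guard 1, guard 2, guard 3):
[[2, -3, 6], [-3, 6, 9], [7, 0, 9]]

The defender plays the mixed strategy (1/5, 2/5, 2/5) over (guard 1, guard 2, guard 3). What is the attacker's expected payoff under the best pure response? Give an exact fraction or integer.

27/5

target 1: (2)·(1/5) + (-3)·(2/5) + (6)·(2/5) = 8/5.
target 2: (-3)·(1/5) + (6)·(2/5) + (9)·(2/5) = 27/5.
target 3: (7)·(1/5) + (0)·(2/5) + (9)·(2/5) = 5.
The best pure response is target 2 with expected payoff 27/5.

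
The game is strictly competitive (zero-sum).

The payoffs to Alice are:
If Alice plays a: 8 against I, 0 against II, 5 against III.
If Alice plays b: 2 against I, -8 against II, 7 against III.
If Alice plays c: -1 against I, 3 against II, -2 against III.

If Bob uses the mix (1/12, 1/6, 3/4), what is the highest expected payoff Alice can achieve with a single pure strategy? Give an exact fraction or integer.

53/12

a: (8)·(1/12) + (0)·(1/6) + (5)·(3/4) = 53/12.
b: (2)·(1/12) + (-8)·(1/6) + (7)·(3/4) = 49/12.
c: (-1)·(1/12) + (3)·(1/6) + (-2)·(3/4) = -13/12.
The best pure response is a with expected payoff 53/12.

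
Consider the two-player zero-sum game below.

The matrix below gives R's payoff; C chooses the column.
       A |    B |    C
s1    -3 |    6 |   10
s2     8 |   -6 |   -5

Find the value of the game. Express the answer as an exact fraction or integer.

30/23

Column C is strictly dominated by B for C (it gives R more in every row).
The remaining 2×2 game on (s1, s2) × (A, B) has no saddle point. Let R play s1 with probability p; indifference gives −3p + 8(1−p) = 6p − 6(1−p), so p = 14/23.
Similarly C's optimal q on A is 12/23, and the value is -3·(12/23) + (6)·(11/23) = 30/23.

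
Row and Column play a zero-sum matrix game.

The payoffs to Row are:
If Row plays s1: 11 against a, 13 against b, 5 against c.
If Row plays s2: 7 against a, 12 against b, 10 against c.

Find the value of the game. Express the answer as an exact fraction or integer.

25/3

Column b is strictly dominated by a for Column (it gives Row more in every row).
The remaining 2×2 game on (s1, s2) × (a, c) has no saddle point. Let Row play s1 with probability p; indifference gives 11p + 7(1−p) = 5p + 10(1−p), so p = 1/3.
Similarly Column's optimal q on a is 5/9, and the value is 11·(5/9) + (5)·(4/9) = 25/3.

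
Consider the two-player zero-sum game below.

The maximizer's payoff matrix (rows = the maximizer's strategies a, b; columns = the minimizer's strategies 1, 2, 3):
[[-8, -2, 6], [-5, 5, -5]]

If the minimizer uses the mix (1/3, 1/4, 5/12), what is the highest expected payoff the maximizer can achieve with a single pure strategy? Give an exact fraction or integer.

a: (-8)·(1/3) + (-2)·(1/4) + (6)·(5/12) = -2/3.
b: (-5)·(1/3) + (5)·(1/4) + (-5)·(5/12) = -5/2.
The best pure response is a with expected payoff -2/3.

-2/3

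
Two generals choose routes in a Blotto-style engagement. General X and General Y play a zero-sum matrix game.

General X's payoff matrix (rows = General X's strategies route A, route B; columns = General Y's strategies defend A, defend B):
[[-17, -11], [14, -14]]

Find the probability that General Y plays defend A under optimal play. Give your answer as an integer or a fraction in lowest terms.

Row minima are -17 and -14, so General X's maximin is -14; column maxima are 14 and -11, so General Y's minimax is -11. These differ, so the equilibrium is in mixed strategies.
Let General Y play defend A with probability q. General X is indifferent when −17q − 11(1−q) = 14q − 14(1−q), giving q = 3/34.

3/34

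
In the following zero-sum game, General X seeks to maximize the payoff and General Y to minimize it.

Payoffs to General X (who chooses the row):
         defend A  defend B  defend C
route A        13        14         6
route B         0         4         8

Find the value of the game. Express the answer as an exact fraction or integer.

Column defend B is strictly dominated by defend A for General Y (it gives General X more in every row).
The remaining 2×2 game on (route A, route B) × (defend A, defend C) has no saddle point. Let General X play route A with probability p; indifference gives 13p = 6p + 8(1−p), so p = 8/15.
Similarly General Y's optimal q on defend A is 2/15, and the value is 13·(2/15) + (6)·(13/15) = 104/15.

104/15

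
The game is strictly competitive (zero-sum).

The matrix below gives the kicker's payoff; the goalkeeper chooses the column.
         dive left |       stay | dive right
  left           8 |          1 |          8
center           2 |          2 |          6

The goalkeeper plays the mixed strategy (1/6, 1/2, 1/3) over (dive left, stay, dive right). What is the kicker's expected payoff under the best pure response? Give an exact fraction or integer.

9/2

left: (8)·(1/6) + (1)·(1/2) + (8)·(1/3) = 9/2.
center: (2)·(1/6) + (2)·(1/2) + (6)·(1/3) = 10/3.
The best pure response is left with expected payoff 9/2.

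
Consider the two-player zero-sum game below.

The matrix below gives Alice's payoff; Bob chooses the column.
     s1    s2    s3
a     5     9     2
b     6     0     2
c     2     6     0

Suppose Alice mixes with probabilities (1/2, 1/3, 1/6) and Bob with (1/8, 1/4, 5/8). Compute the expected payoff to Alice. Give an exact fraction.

145/48

Against (1/8, 1/4, 5/8), each row's expected payoff is a: 33/8; b: 2; c: 7/4.
Taking the (1/2, 1/3, 1/6)-weighted average: (1/2)·(33/8) + (1/3)·(2) + (1/6)·(7/4) = 145/48.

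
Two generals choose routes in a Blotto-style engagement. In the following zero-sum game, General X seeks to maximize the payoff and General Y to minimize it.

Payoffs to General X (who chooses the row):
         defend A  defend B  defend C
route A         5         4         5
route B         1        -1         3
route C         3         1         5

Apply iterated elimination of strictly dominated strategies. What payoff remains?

4

Column defend C is strictly dominated by defend B for General Y (4<5, -1<3, 1<5); eliminate defend C.
Row route B is strictly dominated by row route A (5>1, 4>-1); eliminate route B.
Row route C is strictly dominated by row route A (5>3, 4>1); eliminate route C.
Column defend A is strictly dominated by defend B for General Y (4<5); eliminate defend A.
Only (route A, defend B) remains, with payoff 4.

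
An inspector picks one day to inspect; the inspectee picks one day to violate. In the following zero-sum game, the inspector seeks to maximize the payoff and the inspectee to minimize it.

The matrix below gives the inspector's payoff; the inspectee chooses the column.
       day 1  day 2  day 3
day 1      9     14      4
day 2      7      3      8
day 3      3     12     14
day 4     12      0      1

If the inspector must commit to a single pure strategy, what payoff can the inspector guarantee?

The worst-case payoff for each row is day 1: 4, day 2: 3, day 3: 3, day 4: 0.
The best of these is 4.

4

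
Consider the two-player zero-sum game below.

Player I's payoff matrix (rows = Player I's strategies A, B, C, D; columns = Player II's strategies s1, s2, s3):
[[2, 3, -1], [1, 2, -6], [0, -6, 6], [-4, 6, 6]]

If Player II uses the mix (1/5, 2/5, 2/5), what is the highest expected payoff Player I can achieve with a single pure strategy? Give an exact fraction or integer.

4

A: (2)·(1/5) + (3)·(2/5) + (-1)·(2/5) = 6/5.
B: (1)·(1/5) + (2)·(2/5) + (-6)·(2/5) = -7/5.
C: (0)·(1/5) + (-6)·(2/5) + (6)·(2/5) = 0.
D: (-4)·(1/5) + (6)·(2/5) + (6)·(2/5) = 4.
The best pure response is D with expected payoff 4.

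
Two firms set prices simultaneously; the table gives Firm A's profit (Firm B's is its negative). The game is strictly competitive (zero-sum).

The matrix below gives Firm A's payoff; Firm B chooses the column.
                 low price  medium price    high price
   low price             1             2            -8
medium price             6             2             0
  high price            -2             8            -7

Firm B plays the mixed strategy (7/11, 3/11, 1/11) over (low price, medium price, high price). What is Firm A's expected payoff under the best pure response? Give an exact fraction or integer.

low price: (1)·(7/11) + (2)·(3/11) + (-8)·(1/11) = 5/11.
medium price: (6)·(7/11) + (2)·(3/11) + (0)·(1/11) = 48/11.
high price: (-2)·(7/11) + (8)·(3/11) + (-7)·(1/11) = 3/11.
The best pure response is medium price with expected payoff 48/11.

48/11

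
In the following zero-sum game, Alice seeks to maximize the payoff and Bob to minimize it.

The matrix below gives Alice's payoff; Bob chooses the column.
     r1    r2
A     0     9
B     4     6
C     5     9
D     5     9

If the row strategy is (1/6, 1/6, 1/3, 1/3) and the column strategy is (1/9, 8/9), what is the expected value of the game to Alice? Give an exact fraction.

Against (1/9, 8/9), each row's expected payoff is A: 8; B: 52/9; C: 77/9; D: 77/9.
Taking the (1/6, 1/6, 1/3, 1/3)-weighted average: (1/6)·(8) + (1/6)·(52/9) + (1/3)·(77/9) + (1/3)·(77/9) = 8.

8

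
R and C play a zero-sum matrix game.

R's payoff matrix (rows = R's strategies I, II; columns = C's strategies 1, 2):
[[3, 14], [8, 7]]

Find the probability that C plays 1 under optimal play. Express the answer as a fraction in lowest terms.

7/12

Row minima are 3 and 7, so R's maximin is 7; column maxima are 8 and 14, so C's minimax is 8. These differ, so the equilibrium is in mixed strategies.
Let C play 1 with probability q. R is indifferent when 3q + 14(1−q) = 8q + 7(1−q), giving q = 7/12.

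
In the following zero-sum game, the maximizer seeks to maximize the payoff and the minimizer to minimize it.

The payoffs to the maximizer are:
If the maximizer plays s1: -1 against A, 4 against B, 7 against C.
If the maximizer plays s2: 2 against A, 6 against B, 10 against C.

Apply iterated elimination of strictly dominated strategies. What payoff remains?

Column C is strictly dominated by A for the minimizer (-1<7, 2<10); eliminate C.
Column B is strictly dominated by A for the minimizer (-1<4, 2<6); eliminate B.
Row s1 is strictly dominated by row s2 (2>-1); eliminate s1.
Only (s2, A) remains, with payoff 2.

2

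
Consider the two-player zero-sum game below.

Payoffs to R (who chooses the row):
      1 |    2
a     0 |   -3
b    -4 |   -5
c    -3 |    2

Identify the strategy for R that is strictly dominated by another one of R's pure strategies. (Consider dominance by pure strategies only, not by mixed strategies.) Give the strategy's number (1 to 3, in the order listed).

2

Compare b with a: 0 > -4, -3 > -5.
So a strictly dominates b for R; b is strictly dominated.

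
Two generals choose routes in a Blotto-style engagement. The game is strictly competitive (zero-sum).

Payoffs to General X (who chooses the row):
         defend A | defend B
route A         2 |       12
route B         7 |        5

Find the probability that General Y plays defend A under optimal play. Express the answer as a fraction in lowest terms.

Row minima are 2 and 5, so General X's maximin is 5; column maxima are 7 and 12, so General Y's minimax is 7. These differ, so the equilibrium is in mixed strategies.
Let General Y play defend A with probability q. General X is indifferent when 2q + 12(1−q) = 7q + 5(1−q), giving q = 7/12.

7/12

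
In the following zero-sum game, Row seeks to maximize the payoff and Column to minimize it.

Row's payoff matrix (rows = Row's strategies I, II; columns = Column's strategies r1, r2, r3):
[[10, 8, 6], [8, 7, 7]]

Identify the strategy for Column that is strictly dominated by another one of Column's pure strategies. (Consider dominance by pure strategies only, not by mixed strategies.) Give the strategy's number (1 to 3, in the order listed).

Column prefers columns that give Row less. Compare r1 with r2: 8 < 10, 7 < 8.
So r2 strictly dominates r1 for Column; r1 is strictly dominated.

1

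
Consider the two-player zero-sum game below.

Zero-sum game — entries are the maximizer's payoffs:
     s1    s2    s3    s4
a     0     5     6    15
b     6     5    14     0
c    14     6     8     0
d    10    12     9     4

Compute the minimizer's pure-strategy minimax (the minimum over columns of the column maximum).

The worst case (largest entry) in each column is s1: 14, s2: 12, s3: 14, s4: 15.
The best (smallest) of these is 12.

12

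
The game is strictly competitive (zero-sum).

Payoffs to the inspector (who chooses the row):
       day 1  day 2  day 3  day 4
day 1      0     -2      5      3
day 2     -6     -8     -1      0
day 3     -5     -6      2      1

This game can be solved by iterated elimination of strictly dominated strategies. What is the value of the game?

Column day 1 is strictly dominated by day 2 for the inspectee (-2<0, -8<-6, -6<-5); eliminate day 1.
Column day 4 is strictly dominated by day 2 for the inspectee (-2<3, -8<0, -6<1); eliminate day 4.
Column day 3 is strictly dominated by day 2 for the inspectee (-2<5, -8<-1, -6<2); eliminate day 3.
Row day 3 is strictly dominated by row day 1 (-2>-6); eliminate day 3.
Row day 2 is strictly dominated by row day 1 (-2>-8); eliminate day 2.
Only (day 1, day 2) remains, with payoff -2.

-2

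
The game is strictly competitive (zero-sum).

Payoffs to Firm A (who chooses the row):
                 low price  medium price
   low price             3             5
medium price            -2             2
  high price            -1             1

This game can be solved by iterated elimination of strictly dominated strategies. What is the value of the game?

Row high price is strictly dominated by row low price (3>-1, 5>1); eliminate high price.
Row medium price is strictly dominated by row low price (3>-2, 5>2); eliminate medium price.
Column medium price is strictly dominated by low price for Firm B (3<5); eliminate medium price.
Only (low price, low price) remains, with payoff 3.

3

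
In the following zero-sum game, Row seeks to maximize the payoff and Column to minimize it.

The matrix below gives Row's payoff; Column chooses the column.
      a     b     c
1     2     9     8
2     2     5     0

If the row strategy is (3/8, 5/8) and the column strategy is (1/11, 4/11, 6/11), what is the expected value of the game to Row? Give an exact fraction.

46/11

Against (1/11, 4/11, 6/11), each row's expected payoff is 1: 86/11; 2: 2.
Taking the (3/8, 5/8)-weighted average: (3/8)·(86/11) + (5/8)·(2) = 46/11.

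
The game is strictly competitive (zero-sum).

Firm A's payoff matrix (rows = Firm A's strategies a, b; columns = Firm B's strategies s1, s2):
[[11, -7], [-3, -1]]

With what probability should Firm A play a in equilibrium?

Row minima are -7 and -3, so Firm A's maximin is -3; column maxima are 11 and -1, so Firm B's minimax is -1. These differ, so the equilibrium is in mixed strategies.
Let Firm A play a with probability p. Firm B is indifferent when 11p − 3(1−p) = −7p − (1−p), giving p = 1/10.

1/10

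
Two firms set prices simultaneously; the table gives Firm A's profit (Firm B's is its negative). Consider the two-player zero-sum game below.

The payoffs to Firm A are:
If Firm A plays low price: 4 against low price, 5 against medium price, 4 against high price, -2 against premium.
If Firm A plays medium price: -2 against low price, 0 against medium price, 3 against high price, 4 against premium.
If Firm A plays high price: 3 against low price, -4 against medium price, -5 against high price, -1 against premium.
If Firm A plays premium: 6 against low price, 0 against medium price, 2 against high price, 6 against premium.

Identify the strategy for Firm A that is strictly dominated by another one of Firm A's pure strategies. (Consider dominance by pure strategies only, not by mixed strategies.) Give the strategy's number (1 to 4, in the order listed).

3

Compare high price with premium: 6 > 3, 0 > -4, 2 > -5, 6 > -1.
So premium strictly dominates high price for Firm A; high price is strictly dominated.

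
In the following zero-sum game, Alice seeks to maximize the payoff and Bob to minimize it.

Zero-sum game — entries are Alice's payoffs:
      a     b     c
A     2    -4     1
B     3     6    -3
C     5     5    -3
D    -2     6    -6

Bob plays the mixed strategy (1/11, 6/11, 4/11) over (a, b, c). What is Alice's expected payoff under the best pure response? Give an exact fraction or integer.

A: (2)·(1/11) + (-4)·(6/11) + (1)·(4/11) = -18/11.
B: (3)·(1/11) + (6)·(6/11) + (-3)·(4/11) = 27/11.
C: (5)·(1/11) + (5)·(6/11) + (-3)·(4/11) = 23/11.
D: (-2)·(1/11) + (6)·(6/11) + (-6)·(4/11) = 10/11.
The best pure response is B with expected payoff 27/11.

27/11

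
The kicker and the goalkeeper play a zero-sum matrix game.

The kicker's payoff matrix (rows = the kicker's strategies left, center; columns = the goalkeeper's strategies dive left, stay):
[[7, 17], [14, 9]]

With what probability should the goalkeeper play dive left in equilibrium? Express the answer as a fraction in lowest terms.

8/15

Row minima are 7 and 9, so the kicker's maximin is 9; column maxima are 14 and 17, so the goalkeeper's minimax is 14. These differ, so the equilibrium is in mixed strategies.
Let the goalkeeper play dive left with probability q. The kicker is indifferent when 7q + 17(1−q) = 14q + 9(1−q), giving q = 8/15.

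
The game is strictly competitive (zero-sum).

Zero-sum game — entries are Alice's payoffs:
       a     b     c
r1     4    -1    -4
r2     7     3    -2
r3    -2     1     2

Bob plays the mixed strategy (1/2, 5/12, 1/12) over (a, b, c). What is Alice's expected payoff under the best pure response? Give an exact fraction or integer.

r1: (4)·(1/2) + (-1)·(5/12) + (-4)·(1/12) = 5/4.
r2: (7)·(1/2) + (3)·(5/12) + (-2)·(1/12) = 55/12.
r3: (-2)·(1/2) + (1)·(5/12) + (2)·(1/12) = -5/12.
The best pure response is r2 with expected payoff 55/12.

55/12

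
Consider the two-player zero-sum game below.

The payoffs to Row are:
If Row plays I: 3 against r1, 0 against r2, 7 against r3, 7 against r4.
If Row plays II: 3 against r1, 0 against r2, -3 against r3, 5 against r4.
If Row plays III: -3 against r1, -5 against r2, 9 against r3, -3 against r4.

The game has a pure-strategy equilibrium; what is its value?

Row minima: 0, -3, -5 → Row's maximin is 0.
Column maxima: 3, 0, 9, 7 → Column's minimax is 0.
They coincide at (I, r2), so the value is 0.

0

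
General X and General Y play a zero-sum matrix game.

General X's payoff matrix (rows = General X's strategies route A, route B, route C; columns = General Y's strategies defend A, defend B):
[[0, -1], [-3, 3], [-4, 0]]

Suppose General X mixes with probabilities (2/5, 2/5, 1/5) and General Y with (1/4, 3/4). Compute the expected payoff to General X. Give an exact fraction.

1/10

Against (1/4, 3/4), each row's expected payoff is route A: -3/4; route B: 3/2; route C: -1.
Taking the (2/5, 2/5, 1/5)-weighted average: (2/5)·(-3/4) + (2/5)·(3/2) + (1/5)·(-1) = 1/10.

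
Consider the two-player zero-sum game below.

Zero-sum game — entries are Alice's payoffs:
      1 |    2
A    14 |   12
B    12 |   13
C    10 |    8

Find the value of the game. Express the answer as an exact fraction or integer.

Row C is strictly dominated by row B, so Alice never plays it.
The remaining 2×2 game on (A, B) × (1, 2) has no saddle point. Let Alice play A with probability p; indifference gives 14p + 12(1−p) = 12p + 13(1−p), so p = 1/3.
Similarly Bob's optimal q on 1 is 1/3, and the value is 14·(1/3) + (12)·(2/3) = 38/3.

38/3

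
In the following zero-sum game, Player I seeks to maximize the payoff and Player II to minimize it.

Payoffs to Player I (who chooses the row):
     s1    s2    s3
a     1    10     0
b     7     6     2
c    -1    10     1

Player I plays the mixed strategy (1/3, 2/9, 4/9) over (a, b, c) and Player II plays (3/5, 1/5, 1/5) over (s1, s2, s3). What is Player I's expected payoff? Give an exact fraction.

Against (3/5, 1/5, 1/5), each row's expected payoff is a: 13/5; b: 29/5; c: 8/5.
Taking the (1/3, 2/9, 4/9)-weighted average: (1/3)·(13/5) + (2/9)·(29/5) + (4/9)·(8/5) = 43/15.

43/15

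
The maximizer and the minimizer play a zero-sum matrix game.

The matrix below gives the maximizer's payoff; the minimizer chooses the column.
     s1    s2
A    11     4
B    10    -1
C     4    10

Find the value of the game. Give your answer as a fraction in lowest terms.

94/13

Row B is strictly dominated by row A, so the maximizer never plays it.
The remaining 2×2 game on (A, C) × (s1, s2) has no saddle point. Let the maximizer play A with probability p; indifference gives 11p + 4(1−p) = 4p + 10(1−p), so p = 6/13.
Similarly the minimizer's optimal q on s1 is 6/13, and the value is 11·(6/13) + (4)·(7/13) = 94/13.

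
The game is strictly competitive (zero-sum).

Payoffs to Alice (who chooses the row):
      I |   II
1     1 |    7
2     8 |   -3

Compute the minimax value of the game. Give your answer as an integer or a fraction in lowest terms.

Row minima are 1 and -3, so Alice's maximin is 1; column maxima are 8 and 7, so Bob's minimax is 7. These differ, so the equilibrium is in mixed strategies.
Let Alice play 1 with probability p. Bob is indifferent when p + 8(1−p) = 7p − 3(1−p), giving p = 11/17.
Let Bob play I with probability q. Alice is indifferent when q + 7(1−q) = 8q − 3(1−q), giving q = 10/17.
The value is 1·(10/17) + (7)·(7/17) = 59/17.

59/17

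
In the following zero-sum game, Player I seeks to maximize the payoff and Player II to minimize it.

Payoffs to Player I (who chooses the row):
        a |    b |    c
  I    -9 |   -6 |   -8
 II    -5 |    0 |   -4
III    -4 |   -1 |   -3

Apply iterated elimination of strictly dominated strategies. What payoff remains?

-4

Row I is strictly dominated by row II (-5>-9, 0>-6, -4>-8); eliminate I.
Column b is strictly dominated by a for Player II (-5<0, -4<-1); eliminate b.
Column c is strictly dominated by a for Player II (-5<-4, -4<-3); eliminate c.
Row II is strictly dominated by row III (-4>-5); eliminate II.
Only (III, a) remains, with payoff -4.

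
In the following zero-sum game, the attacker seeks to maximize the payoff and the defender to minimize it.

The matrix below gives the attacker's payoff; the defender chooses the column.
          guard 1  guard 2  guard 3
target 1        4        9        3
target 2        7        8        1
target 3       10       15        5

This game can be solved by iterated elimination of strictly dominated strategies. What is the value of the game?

5

Column guard 1 is strictly dominated by guard 3 for the defender (3<4, 1<7, 5<10); eliminate guard 1.
Row target 2 is strictly dominated by row target 1 (9>8, 3>1); eliminate target 2.
Column guard 2 is strictly dominated by guard 3 for the defender (3<9, 5<15); eliminate guard 2.
Row target 1 is strictly dominated by row target 3 (5>3); eliminate target 1.
Only (target 3, guard 3) remains, with payoff 5.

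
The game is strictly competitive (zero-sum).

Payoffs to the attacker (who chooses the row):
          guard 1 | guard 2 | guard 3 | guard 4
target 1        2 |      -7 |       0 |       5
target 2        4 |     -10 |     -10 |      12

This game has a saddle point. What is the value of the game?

Row minima: -7, -10 → the attacker's maximin is -7.
Column maxima: 4, -7, 0, 12 → the defender's minimax is -7.
They coincide at (target 1, guard 2), so the value is -7.

-7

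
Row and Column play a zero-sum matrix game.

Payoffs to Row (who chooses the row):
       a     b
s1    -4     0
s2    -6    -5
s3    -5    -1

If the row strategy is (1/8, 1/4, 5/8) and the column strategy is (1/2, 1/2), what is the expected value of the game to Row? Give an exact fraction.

-7/2

Against (1/2, 1/2), each row's expected payoff is s1: -2; s2: -11/2; s3: -3.
Taking the (1/8, 1/4, 5/8)-weighted average: (1/8)·(-2) + (1/4)·(-11/2) + (5/8)·(-3) = -7/2.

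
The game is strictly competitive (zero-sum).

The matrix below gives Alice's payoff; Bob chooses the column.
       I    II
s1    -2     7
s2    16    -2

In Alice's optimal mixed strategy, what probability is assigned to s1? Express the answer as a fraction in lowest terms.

Row minima are -2 and -2, so Alice's maximin is -2; column maxima are 16 and 7, so Bob's minimax is 7. These differ, so the equilibrium is in mixed strategies.
Let Alice play s1 with probability p. Bob is indifferent when −2p + 16(1−p) = 7p − 2(1−p), giving p = 2/3.

2/3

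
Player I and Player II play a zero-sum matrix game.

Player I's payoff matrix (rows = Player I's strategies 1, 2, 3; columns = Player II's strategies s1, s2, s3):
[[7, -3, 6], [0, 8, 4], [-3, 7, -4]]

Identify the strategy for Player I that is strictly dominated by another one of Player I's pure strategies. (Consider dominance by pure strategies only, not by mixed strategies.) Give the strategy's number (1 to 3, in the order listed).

Compare 3 with 2: 0 > -3, 8 > 7, 4 > -4.
So 2 strictly dominates 3 for Player I; 3 is strictly dominated.

3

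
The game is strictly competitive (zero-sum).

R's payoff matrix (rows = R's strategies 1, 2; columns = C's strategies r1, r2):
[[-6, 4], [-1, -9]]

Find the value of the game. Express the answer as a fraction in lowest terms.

-29/9

Row minima are -6 and -9, so R's maximin is -6; column maxima are -1 and 4, so C's minimax is -1. These differ, so the equilibrium is in mixed strategies.
Let R play 1 with probability p. C is indifferent when −6p − (1−p) = 4p − 9(1−p), giving p = 4/9.
Let C play r1 with probability q. R is indifferent when −6q + 4(1−q) = −q − 9(1−q), giving q = 13/18.
The value is -6·(13/18) + (4)·(5/18) = -29/9.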